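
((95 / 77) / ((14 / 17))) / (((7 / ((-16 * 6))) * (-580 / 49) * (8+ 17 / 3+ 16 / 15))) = 3420 / 29029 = 0.12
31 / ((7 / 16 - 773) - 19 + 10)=-0.04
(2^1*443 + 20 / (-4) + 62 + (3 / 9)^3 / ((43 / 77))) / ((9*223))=1094900 / 2330127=0.47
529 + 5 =534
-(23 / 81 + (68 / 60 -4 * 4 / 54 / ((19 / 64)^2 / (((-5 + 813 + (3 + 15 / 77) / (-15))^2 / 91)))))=9507379894045486 / 394416497475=24104.92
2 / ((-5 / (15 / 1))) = -6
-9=-9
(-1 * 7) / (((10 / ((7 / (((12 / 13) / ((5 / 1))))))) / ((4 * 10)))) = -3185 / 3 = -1061.67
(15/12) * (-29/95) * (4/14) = -29/266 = -0.11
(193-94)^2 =9801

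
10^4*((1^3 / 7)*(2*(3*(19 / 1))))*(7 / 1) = 1140000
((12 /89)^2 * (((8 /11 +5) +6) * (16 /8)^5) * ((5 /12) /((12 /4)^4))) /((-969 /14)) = -385280 /759869451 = -0.00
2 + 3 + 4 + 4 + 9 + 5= 27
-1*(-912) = 912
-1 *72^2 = -5184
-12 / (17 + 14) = -12 / 31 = -0.39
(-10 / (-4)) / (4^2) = 5 / 32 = 0.16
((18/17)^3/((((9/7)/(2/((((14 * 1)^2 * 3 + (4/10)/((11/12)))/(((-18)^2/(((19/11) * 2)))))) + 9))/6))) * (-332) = -1438250421888/83918953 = -17138.56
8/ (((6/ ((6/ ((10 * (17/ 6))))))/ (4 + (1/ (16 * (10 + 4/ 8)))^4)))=637275341/ 564254208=1.13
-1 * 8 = -8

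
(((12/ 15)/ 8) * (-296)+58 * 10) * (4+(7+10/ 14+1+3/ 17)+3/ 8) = 4344376/ 595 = 7301.47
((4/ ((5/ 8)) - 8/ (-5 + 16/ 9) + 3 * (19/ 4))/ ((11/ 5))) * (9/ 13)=120753/ 16588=7.28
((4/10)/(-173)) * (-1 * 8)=16/865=0.02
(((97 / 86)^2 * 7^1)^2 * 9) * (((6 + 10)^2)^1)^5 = 2682905466965229305856 / 3418801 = 784750404298240.61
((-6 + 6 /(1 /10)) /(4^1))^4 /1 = 33215.06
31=31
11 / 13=0.85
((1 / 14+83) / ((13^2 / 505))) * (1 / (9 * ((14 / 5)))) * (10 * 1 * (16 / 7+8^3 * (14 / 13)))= 369890987000 / 6782139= 54538.99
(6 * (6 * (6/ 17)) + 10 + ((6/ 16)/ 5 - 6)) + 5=14811/ 680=21.78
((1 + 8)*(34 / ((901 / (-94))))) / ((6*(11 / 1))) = -282 / 583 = -0.48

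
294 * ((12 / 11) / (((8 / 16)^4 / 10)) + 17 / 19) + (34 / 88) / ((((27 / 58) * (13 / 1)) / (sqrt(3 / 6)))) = 493 * sqrt(2) / 15444 + 10780098 / 209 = 51579.46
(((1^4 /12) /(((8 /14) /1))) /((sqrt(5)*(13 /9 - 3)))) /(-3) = sqrt(5) /160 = 0.01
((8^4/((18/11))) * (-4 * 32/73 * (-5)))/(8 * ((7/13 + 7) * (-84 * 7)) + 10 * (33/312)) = -749731840/1211450841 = -0.62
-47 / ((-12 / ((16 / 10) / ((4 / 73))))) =3431 / 30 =114.37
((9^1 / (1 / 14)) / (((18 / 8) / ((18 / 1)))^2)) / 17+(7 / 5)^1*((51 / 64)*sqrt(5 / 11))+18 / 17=476.16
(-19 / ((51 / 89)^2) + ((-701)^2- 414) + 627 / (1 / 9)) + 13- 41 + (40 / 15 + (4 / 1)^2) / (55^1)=71033170217 / 143055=496544.48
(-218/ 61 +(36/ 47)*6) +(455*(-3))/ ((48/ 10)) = -6498985/ 22936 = -283.35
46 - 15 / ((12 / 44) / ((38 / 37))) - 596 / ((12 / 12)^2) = -22440 / 37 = -606.49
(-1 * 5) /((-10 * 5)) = 1 /10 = 0.10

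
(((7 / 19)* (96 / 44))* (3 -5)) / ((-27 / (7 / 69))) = 784 / 129789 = 0.01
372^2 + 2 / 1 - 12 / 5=691918 / 5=138383.60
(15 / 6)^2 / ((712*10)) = 5 / 5696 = 0.00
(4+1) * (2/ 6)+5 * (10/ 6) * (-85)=-2120/ 3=-706.67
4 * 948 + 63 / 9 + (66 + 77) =3942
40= 40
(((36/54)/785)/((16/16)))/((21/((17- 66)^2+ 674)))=410/3297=0.12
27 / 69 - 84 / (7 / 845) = -233211 / 23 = -10139.61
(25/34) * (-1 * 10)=-125/17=-7.35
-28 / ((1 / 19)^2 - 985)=2527 / 88896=0.03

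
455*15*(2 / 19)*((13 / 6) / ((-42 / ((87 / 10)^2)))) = -426387 / 152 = -2805.18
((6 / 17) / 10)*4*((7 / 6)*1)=14 / 85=0.16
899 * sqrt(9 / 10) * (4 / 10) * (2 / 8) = 2697 * sqrt(10) / 100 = 85.29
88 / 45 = 1.96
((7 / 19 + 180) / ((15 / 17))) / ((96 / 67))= 3903353 / 27360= 142.67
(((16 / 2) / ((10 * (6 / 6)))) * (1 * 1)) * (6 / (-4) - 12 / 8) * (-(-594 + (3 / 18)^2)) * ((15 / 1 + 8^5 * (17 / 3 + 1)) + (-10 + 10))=-311433891.44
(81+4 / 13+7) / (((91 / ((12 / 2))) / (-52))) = -3936 / 13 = -302.77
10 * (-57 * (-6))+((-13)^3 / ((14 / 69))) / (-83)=4125633 / 1162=3550.46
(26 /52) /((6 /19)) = 19 /12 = 1.58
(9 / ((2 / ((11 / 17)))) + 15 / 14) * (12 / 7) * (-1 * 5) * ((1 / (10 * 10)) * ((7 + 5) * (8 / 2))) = -68256 / 4165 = -16.39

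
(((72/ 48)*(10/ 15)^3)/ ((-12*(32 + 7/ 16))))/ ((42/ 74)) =-592/ 294273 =-0.00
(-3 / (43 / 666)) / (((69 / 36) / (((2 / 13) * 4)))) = -191808 / 12857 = -14.92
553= 553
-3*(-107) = 321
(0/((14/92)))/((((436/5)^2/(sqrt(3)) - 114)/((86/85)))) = 0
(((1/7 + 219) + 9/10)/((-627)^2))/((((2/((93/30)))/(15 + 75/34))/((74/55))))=229674133/11435685800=0.02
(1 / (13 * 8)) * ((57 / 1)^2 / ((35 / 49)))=43.74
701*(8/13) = 5608/13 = 431.38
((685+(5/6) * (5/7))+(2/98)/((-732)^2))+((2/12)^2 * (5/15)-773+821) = 57783185743/78766128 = 733.60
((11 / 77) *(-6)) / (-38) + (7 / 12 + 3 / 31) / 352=38771 / 1583232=0.02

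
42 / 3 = 14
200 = 200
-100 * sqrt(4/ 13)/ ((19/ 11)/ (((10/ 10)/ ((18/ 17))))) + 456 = 456-18700 * sqrt(13)/ 2223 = 425.67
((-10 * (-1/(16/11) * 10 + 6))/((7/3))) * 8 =30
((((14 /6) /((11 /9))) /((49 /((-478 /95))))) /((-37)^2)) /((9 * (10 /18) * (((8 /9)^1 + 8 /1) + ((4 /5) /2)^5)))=-806625 /250644284968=-0.00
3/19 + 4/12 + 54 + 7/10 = 31459/570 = 55.19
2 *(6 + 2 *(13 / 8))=37 / 2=18.50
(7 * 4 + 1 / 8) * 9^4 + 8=1476289 / 8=184536.12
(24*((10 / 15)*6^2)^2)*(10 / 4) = 34560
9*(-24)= -216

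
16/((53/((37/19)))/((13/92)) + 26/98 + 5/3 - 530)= -565656/11859719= -0.05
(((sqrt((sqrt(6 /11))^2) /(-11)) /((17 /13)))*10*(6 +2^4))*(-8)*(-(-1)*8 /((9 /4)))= 321.29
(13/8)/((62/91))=1183/496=2.39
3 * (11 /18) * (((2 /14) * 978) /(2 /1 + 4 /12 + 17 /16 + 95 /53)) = 4561392 /92393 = 49.37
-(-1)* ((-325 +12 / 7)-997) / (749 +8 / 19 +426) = -175598 / 156331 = -1.12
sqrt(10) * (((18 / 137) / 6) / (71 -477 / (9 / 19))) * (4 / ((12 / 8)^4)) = -8 * sqrt(10) / 432783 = -0.00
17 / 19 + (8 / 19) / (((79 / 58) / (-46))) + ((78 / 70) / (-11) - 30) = -25095474 / 577885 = -43.43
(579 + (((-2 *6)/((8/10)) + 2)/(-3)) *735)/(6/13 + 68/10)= 61165/118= 518.35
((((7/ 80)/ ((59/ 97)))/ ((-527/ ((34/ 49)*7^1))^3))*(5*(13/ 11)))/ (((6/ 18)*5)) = -3783/ 9473835910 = -0.00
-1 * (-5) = 5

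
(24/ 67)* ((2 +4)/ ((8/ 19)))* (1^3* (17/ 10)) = 2907/ 335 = 8.68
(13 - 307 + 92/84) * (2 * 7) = -12302/3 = -4100.67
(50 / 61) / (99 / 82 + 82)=4100 / 416203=0.01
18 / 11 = 1.64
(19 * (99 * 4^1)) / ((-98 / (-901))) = 3389562 / 49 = 69174.73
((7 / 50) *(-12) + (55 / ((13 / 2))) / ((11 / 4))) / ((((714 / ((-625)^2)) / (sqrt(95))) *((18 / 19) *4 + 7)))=13478125 *sqrt(95) / 190281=690.39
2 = 2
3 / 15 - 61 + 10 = -254 / 5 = -50.80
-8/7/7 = -8/49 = -0.16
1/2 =0.50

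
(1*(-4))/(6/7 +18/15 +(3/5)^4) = -17500/9567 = -1.83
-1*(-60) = 60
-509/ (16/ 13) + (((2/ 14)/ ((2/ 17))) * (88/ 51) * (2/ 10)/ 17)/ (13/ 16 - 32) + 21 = -392.56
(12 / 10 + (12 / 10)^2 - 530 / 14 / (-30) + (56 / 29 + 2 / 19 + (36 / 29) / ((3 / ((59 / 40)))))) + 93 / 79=176554724 / 22852725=7.73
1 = 1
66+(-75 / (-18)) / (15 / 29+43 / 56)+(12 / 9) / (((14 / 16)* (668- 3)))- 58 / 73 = 145633105532 / 2127581715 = 68.45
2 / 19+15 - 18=-2.89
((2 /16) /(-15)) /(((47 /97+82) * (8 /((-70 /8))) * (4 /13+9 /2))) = 1261 /54864000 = 0.00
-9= -9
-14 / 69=-0.20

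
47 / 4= 11.75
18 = 18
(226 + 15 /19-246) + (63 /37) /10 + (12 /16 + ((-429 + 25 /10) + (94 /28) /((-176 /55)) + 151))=-232144721 /787360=-294.84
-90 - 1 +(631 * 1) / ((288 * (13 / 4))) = -84545 / 936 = -90.33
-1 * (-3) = 3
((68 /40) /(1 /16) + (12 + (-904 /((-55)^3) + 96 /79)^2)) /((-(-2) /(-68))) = -238999002282092904 /172754878140625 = -1383.46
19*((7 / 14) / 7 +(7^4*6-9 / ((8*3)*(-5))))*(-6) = -229922097 / 140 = -1642300.69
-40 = -40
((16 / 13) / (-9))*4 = -0.55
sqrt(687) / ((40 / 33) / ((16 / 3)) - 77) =-22 * sqrt(687) / 1689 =-0.34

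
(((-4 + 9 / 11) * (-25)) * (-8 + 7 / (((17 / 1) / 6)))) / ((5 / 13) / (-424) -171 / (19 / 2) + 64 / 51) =1360086000 / 51782533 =26.27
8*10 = 80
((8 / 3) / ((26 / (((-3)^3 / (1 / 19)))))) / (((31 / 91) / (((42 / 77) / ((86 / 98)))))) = -96.00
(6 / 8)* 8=6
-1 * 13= -13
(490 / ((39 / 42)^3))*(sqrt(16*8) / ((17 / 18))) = 7331.26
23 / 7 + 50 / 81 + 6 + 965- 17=543131 / 567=957.90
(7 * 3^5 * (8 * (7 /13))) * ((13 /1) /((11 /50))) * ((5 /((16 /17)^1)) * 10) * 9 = 2277213750 /11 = 207019431.82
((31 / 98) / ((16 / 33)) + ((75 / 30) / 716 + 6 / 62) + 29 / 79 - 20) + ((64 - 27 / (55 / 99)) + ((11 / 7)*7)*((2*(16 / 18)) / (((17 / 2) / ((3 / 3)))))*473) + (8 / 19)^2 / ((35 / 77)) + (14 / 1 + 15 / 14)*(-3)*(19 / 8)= 185599877641850479 / 189826356273120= 977.74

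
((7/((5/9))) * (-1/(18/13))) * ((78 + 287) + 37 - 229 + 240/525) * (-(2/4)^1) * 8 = 157846/25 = 6313.84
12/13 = 0.92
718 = 718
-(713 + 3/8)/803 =-5707/6424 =-0.89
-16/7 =-2.29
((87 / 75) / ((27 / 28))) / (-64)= -203 / 10800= -0.02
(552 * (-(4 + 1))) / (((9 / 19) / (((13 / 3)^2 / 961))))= -2954120 / 25947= -113.85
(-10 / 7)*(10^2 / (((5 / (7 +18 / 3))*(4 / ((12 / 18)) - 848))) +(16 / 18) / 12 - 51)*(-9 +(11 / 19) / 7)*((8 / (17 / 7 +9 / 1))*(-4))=2762834440 / 1511811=1827.50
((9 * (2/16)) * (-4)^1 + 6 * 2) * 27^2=10935/2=5467.50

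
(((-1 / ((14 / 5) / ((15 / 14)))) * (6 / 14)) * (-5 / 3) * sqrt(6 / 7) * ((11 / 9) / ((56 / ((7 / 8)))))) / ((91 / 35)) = 6875 * sqrt(42) / 23971584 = 0.00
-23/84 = -0.27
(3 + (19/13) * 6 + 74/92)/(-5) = -7519/2990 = -2.51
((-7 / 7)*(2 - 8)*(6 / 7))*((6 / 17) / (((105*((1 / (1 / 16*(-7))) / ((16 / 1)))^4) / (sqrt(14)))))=155.30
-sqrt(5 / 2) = -sqrt(10) / 2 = -1.58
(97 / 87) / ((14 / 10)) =485 / 609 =0.80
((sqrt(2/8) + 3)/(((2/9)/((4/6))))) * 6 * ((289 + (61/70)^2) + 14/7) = 12866589/700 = 18380.84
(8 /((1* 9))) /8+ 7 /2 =65 /18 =3.61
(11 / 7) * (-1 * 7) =-11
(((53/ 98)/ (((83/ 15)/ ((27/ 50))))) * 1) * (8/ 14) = 4293/ 142345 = 0.03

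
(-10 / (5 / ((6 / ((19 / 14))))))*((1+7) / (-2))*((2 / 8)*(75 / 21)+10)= 7320 / 19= 385.26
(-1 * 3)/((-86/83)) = 249/86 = 2.90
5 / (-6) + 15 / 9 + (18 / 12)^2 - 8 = -4.92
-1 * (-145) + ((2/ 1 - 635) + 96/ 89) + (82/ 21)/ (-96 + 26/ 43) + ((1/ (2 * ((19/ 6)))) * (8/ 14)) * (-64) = -35887523353/ 72833061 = -492.74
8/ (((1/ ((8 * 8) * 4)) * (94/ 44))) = 45056/ 47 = 958.64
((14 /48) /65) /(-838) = -7 /1307280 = -0.00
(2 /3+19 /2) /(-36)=-61 /216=-0.28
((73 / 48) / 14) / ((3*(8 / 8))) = 73 / 2016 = 0.04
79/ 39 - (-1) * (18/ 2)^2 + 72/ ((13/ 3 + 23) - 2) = 85.87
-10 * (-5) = 50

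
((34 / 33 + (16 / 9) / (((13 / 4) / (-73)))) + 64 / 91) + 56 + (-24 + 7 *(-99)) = -6299075 / 9009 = -699.20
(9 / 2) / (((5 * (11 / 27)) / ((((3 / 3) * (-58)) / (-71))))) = 7047 / 3905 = 1.80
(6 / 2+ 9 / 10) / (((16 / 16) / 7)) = 27.30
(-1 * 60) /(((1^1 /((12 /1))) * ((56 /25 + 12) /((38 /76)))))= -2250 /89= -25.28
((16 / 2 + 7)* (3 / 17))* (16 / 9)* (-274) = -21920 / 17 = -1289.41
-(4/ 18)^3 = -8/ 729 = -0.01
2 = 2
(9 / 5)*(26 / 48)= 39 / 40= 0.98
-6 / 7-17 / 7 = -23 / 7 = -3.29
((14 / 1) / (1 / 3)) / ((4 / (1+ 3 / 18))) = 49 / 4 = 12.25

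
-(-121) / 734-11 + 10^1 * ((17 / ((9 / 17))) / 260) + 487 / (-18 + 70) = -40315 / 171756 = -0.23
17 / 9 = 1.89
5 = 5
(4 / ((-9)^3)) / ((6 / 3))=-2 / 729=-0.00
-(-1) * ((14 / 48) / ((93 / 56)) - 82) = -22829 / 279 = -81.82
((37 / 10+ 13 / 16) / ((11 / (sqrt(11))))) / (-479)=-361 * sqrt(11) / 421520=-0.00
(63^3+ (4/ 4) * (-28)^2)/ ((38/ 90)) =11287395/ 19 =594073.42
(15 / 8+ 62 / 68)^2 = 143641 / 18496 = 7.77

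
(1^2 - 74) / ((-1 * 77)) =73 / 77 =0.95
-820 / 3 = -273.33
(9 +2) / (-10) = -1.10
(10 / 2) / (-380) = -1 / 76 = -0.01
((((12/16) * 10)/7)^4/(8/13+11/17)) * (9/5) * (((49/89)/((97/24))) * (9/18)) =6712875/52454108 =0.13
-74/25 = -2.96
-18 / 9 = -2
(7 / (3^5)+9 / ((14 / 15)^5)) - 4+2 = 1403135429 / 130691232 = 10.74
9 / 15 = 3 / 5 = 0.60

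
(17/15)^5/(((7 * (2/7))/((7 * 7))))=69572993/1518750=45.81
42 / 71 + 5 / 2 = 439 / 142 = 3.09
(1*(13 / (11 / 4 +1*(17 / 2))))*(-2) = -104 / 45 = -2.31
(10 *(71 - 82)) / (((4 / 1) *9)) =-55 / 18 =-3.06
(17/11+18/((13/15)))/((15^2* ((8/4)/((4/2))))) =3191/32175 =0.10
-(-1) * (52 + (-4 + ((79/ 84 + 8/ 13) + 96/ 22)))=647681/ 12012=53.92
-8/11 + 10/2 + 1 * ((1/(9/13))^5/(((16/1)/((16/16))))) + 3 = 79666943/10392624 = 7.67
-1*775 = -775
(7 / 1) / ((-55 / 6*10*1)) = -21 / 275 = -0.08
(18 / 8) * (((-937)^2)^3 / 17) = 6090880160873197881 / 68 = 89571767071664674.72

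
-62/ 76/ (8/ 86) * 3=-3999/ 152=-26.31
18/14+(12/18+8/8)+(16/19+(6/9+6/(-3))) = 982/399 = 2.46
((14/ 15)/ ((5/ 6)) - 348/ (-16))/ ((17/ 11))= 25157/ 1700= 14.80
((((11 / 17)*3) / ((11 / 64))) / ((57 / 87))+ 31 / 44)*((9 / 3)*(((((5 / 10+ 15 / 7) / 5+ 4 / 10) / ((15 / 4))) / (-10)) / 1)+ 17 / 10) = 29019569 / 994840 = 29.17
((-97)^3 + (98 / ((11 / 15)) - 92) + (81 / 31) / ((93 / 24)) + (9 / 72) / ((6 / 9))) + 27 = -154354105887 / 169136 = -912603.50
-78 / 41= -1.90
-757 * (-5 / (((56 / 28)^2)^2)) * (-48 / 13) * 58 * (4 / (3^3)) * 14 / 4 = -26268.55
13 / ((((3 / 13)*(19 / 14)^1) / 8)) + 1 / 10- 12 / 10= 188653 / 570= 330.97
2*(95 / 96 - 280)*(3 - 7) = 2232.08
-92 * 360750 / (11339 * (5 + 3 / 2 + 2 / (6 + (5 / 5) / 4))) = -72150000 / 168113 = -429.18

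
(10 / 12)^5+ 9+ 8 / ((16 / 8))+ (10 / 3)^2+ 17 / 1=322805 / 7776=41.51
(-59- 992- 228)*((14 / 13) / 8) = -8953 / 52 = -172.17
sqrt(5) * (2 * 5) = 10 * sqrt(5) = 22.36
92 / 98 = 46 / 49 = 0.94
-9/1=-9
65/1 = 65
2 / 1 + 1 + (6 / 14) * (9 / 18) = 45 / 14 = 3.21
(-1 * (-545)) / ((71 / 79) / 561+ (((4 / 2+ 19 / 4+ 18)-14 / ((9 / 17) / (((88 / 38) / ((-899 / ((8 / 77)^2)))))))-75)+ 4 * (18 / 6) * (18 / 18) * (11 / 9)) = -34656047769420 / 2262562746799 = -15.32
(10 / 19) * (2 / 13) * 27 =540 / 247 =2.19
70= 70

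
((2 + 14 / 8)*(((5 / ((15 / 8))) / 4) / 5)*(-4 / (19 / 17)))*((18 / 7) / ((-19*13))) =612 / 32851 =0.02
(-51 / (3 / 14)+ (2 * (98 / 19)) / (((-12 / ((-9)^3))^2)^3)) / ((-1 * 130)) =-10088665468007273 / 2529280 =-3988749947.81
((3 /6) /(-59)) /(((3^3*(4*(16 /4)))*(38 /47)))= -47 /1937088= -0.00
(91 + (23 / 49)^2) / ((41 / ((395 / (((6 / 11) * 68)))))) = 237910475 / 10040982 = 23.69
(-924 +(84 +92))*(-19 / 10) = 7106 / 5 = 1421.20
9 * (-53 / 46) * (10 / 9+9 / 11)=-10123 / 506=-20.01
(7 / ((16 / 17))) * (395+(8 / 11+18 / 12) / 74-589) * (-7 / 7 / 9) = 4175353 / 26048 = 160.29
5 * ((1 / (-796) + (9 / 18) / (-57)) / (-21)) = 325 / 136116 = 0.00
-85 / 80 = -17 / 16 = -1.06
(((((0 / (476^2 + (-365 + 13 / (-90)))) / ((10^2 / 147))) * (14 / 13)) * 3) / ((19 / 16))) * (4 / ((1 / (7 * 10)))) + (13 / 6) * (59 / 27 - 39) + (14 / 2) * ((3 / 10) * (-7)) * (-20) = 17353 / 81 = 214.23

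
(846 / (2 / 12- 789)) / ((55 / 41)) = -0.80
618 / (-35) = -618 / 35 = -17.66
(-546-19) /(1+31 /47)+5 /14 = -92845 /273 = -340.09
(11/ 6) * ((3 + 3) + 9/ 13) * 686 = 8416.69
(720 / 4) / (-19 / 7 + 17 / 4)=5040 / 43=117.21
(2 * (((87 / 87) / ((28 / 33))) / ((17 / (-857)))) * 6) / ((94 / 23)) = -1951389 / 11186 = -174.45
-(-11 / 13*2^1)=22 / 13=1.69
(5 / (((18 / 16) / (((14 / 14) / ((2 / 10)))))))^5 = 320000000000 / 59049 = 5419228.10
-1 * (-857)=857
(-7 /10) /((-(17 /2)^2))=14 /1445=0.01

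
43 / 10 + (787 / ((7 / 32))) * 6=1511341 / 70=21590.59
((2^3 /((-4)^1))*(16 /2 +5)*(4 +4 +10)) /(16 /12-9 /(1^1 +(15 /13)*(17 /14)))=306774 /1583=193.79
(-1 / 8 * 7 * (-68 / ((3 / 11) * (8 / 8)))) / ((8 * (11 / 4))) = 119 / 12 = 9.92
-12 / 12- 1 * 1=-2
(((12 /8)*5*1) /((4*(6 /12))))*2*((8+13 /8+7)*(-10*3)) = -29925 /8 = -3740.62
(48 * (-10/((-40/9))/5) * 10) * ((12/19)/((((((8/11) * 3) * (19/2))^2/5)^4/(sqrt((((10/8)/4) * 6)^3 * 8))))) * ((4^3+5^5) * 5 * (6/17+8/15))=80464295083871875 * sqrt(15)/1213347047674355712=0.26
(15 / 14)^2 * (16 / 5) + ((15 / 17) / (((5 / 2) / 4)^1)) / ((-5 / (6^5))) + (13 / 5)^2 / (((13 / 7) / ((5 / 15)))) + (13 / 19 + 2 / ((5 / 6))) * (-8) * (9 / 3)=-2264.71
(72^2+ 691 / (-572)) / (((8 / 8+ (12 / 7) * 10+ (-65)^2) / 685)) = 14215050815 / 16989544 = 836.69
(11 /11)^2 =1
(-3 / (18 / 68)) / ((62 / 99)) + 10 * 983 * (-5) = -1524211 / 31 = -49168.10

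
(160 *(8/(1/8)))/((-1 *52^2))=-640/169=-3.79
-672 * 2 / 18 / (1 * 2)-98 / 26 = -1603 / 39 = -41.10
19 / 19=1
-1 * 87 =-87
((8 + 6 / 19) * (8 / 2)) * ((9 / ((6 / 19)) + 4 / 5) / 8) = 23147 / 190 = 121.83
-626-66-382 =-1074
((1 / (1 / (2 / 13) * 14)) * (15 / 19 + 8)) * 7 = 167 / 247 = 0.68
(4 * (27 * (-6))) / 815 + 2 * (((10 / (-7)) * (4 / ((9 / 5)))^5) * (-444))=7719590717912 / 112291515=68745.98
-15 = -15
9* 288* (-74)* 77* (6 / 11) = -8055936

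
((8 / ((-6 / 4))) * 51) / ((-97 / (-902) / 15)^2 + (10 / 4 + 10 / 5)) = -60.44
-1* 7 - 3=-10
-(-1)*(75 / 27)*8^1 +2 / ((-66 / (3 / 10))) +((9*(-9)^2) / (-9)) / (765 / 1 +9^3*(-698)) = 1241466833 / 55888470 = 22.21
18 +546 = 564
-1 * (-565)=565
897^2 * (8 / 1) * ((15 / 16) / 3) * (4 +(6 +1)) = 44253495 / 2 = 22126747.50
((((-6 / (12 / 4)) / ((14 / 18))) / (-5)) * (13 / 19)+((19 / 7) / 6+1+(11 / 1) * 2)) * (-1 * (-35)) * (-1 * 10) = -474895 / 57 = -8331.49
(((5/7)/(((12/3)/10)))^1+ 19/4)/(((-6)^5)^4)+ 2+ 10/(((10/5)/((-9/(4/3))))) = -1083441617738661827/34124145440587776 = -31.75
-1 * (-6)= 6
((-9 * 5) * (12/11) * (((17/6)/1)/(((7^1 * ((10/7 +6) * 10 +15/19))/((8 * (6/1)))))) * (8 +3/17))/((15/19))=-14451552/109835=-131.58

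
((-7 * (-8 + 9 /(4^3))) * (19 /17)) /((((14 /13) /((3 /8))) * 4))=372723 /69632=5.35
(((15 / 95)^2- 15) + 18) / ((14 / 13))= 1014 / 361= 2.81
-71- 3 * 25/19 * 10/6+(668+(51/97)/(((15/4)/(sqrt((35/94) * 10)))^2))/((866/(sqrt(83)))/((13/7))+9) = -246615423561122/3084717340997+720140260840 * sqrt(83)/487060632789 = -66.48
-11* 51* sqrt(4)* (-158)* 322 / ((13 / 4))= 228331488 / 13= 17563960.62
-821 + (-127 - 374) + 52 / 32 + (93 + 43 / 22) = -107837 / 88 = -1225.42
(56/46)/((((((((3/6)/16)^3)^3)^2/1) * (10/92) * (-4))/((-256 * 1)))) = 4436777100798802905238461218816/5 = 887355420159760581047692200000.00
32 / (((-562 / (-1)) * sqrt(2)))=8 * sqrt(2) / 281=0.04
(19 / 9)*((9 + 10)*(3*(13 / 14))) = 4693 / 42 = 111.74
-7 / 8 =-0.88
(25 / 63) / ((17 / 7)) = 0.16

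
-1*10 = -10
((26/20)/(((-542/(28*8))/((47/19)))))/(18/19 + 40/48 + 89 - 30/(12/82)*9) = 205296/270974255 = 0.00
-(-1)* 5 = 5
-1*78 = -78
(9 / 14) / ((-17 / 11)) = -99 / 238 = -0.42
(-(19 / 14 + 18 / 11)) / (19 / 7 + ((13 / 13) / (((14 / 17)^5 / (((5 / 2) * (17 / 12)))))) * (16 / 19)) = -504728616 / 1785216103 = -0.28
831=831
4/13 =0.31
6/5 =1.20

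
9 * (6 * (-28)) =-1512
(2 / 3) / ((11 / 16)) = 32 / 33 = 0.97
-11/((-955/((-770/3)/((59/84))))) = -47432/11269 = -4.21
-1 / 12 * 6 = -1 / 2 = -0.50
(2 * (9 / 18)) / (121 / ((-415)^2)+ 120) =172225 / 20667121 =0.01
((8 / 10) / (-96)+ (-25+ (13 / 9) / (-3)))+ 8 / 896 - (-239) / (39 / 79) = 90151717 / 196560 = 458.65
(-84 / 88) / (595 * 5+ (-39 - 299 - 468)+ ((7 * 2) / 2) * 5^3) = -21 / 66968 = -0.00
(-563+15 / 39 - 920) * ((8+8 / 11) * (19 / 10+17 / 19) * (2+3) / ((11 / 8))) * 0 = 0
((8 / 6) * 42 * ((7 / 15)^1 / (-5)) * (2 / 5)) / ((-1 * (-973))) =-0.00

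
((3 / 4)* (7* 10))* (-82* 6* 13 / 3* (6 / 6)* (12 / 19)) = -1343160 / 19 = -70692.63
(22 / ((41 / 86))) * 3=5676 / 41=138.44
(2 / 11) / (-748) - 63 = -259183 / 4114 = -63.00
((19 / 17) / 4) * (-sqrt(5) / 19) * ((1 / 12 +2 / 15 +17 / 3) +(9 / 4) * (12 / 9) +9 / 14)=-4001 * sqrt(5) / 28560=-0.31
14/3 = 4.67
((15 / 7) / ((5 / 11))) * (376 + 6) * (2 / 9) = 8404 / 21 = 400.19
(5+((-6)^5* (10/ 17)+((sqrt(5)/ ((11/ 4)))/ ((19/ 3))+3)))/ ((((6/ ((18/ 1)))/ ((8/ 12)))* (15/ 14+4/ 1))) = -1800.67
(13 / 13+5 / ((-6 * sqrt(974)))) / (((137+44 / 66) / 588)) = 4.16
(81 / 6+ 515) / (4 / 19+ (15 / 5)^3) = 20083 / 1034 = 19.42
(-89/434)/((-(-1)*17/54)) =-0.65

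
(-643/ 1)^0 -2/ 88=43/ 44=0.98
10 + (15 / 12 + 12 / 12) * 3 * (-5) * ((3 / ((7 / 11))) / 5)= -611 / 28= -21.82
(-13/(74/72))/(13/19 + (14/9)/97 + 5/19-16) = 1940679/2307061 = 0.84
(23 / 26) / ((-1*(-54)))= 23 / 1404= 0.02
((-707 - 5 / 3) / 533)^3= -9609256376 / 4088324799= -2.35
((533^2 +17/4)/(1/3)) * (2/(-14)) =-487017/4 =-121754.25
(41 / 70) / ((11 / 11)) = 41 / 70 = 0.59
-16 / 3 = -5.33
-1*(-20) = 20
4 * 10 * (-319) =-12760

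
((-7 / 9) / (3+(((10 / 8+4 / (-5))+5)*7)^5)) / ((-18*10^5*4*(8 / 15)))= 35 / 13964213035802322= 0.00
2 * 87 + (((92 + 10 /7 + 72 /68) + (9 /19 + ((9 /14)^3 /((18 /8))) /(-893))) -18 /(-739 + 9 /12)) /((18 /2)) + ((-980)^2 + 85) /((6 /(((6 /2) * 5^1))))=110775361379326940 /46129548297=2401397.05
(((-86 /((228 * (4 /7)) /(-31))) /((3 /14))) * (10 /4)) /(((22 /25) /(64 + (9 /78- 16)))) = 1134882875 /86944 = 13053.03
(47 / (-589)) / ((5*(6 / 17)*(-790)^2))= -799 / 11027847000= -0.00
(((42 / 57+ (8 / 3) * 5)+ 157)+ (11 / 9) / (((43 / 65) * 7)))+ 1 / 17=171.39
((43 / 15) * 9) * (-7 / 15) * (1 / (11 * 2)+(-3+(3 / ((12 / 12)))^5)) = -1589581 / 550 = -2890.15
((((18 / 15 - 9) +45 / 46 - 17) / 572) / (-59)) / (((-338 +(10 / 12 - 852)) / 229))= -3764073 / 27691077700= -0.00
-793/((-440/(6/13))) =183/220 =0.83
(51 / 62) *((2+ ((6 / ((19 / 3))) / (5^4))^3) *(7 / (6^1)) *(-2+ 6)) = 398545410850258 / 51911376953125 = 7.68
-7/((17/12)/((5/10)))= -42/17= -2.47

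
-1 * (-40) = 40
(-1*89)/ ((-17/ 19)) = 1691/ 17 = 99.47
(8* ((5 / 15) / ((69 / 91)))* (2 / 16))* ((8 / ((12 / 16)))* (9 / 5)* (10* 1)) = 5824 / 69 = 84.41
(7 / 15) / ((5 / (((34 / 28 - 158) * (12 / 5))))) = -878 / 25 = -35.12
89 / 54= 1.65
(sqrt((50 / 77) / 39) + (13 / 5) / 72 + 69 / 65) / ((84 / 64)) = 80*sqrt(6006) / 63063 + 10274 / 12285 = 0.93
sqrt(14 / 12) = sqrt(42) / 6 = 1.08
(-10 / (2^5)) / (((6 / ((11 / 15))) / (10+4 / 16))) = -451 / 1152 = -0.39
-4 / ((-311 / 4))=16 / 311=0.05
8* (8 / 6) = 32 / 3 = 10.67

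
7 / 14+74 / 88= 59 / 44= 1.34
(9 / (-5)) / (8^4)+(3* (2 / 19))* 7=859989 / 389120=2.21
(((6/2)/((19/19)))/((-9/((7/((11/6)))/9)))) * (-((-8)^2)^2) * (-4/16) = -14336/99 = -144.81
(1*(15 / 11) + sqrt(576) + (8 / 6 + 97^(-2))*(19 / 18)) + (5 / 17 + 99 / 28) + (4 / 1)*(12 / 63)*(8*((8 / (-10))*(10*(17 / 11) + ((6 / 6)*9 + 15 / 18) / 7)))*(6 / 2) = -914301533587 / 4232356380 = -216.03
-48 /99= -16 /33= -0.48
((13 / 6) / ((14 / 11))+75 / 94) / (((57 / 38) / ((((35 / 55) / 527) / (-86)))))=-9871 / 421766532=-0.00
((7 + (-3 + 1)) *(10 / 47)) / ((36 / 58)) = 725 / 423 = 1.71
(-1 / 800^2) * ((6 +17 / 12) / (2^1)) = -89 / 15360000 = -0.00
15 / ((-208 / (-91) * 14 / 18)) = 8.44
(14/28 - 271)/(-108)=541/216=2.50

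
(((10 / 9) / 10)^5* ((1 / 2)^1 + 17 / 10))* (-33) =-121 / 98415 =-0.00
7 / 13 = 0.54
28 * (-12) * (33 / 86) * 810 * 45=-202078800 / 43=-4699506.98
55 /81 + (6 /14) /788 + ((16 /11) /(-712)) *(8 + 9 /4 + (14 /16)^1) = 1614077 /2457378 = 0.66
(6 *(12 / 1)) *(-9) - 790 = -1438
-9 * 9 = -81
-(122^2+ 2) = -14886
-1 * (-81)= 81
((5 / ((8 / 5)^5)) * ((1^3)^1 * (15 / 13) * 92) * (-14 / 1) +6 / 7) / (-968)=263821137 / 360808448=0.73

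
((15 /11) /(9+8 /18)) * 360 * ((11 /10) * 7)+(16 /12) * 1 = 20480 /51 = 401.57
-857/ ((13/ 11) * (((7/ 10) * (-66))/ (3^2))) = 12855/ 91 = 141.26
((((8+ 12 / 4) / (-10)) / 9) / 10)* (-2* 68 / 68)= 11 / 450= 0.02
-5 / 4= -1.25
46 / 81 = 0.57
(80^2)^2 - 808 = 40959192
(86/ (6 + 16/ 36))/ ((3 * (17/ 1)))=129/ 493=0.26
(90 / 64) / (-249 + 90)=-15 / 1696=-0.01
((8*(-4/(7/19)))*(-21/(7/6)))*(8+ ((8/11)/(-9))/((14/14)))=136192/11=12381.09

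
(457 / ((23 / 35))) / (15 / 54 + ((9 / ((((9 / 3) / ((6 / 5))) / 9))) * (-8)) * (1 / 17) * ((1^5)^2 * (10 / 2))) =-4894470 / 534589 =-9.16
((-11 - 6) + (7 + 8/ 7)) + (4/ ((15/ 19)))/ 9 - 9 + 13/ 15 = -15524/ 945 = -16.43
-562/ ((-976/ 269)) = 75589/ 488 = 154.90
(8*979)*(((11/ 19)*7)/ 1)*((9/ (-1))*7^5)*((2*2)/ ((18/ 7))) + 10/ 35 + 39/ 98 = -7468408055.74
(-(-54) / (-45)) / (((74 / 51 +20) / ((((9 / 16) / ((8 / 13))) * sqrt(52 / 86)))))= -17901 * sqrt(1118) / 15053440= -0.04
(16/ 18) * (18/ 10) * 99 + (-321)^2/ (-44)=-2183.44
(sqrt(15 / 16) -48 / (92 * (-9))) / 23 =0.04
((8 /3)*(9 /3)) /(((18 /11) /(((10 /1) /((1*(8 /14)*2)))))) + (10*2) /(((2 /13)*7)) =3865 /63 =61.35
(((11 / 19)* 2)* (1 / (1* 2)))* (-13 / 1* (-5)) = 715 / 19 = 37.63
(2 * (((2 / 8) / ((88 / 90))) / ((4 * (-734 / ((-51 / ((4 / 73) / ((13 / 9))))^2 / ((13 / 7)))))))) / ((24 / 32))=-700736855 / 3100416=-226.01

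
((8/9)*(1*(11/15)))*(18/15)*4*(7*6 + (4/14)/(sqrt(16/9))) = 69344/525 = 132.08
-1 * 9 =-9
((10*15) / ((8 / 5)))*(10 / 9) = 625 / 6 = 104.17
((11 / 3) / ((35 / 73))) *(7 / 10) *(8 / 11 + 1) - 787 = -116663 / 150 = -777.75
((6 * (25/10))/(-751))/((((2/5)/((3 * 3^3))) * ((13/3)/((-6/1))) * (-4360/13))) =-0.02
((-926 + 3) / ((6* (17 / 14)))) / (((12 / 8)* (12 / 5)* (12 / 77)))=-2487485 / 11016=-225.81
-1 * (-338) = 338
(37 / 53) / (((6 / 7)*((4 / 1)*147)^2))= 0.00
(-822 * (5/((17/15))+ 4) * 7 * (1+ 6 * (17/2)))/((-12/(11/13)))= 3017014/17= 177471.41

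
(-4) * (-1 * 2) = 8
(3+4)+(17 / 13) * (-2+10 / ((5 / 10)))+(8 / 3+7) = 1568 / 39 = 40.21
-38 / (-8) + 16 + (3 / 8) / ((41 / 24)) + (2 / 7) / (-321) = 7727105 / 368508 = 20.97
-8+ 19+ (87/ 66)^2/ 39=208477/ 18876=11.04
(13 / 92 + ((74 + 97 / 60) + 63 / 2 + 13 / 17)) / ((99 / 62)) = 39280286 / 580635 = 67.65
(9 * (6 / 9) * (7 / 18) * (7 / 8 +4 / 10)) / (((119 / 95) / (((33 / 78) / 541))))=209 / 112528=0.00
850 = 850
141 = 141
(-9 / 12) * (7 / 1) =-21 / 4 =-5.25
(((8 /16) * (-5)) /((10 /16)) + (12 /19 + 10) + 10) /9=316 /171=1.85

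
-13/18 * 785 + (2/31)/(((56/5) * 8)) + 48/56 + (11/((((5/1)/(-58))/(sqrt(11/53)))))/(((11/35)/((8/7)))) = -5054021/8928 - 464 * sqrt(583)/53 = -777.47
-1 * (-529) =529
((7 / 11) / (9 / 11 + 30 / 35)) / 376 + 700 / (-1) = -33952751 / 48504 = -700.00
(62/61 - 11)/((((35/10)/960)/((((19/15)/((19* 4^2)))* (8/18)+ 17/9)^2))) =-241846312/24705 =-9789.37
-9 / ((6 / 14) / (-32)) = 672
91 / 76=1.20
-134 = -134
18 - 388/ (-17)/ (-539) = 164546/ 9163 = 17.96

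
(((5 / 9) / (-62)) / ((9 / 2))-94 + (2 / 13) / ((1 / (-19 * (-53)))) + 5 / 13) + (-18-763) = -23492981 / 32643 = -719.69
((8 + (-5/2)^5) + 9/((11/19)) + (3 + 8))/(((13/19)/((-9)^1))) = 3798765/4576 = 830.15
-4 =-4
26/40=0.65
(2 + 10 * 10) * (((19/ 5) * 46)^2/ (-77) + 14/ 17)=-40391.51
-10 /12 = -5 /6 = -0.83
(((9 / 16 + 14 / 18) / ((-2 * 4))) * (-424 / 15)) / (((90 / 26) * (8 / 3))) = 132977 / 259200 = 0.51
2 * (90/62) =90/31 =2.90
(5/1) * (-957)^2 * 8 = 36633960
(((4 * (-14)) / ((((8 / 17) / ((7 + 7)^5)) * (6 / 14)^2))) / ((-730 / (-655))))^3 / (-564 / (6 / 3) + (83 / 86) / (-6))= 1490740348655898735720526408092368896 / 13763260017945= 108313026616675226151674.10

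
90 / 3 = 30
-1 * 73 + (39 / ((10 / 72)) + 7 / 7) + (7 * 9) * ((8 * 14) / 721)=112572 / 515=218.59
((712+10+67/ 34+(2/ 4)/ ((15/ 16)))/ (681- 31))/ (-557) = -369497/ 184645500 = -0.00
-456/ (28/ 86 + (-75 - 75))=4902/ 1609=3.05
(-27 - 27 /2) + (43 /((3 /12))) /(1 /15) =2539.50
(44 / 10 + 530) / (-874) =-1336 / 2185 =-0.61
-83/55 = -1.51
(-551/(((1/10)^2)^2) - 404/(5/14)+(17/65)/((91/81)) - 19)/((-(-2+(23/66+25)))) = 2151497835696/9115015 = 236038.87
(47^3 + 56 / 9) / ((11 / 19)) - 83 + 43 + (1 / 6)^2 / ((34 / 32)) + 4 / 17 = 100588223 / 561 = 179301.65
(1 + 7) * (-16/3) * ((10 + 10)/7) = -2560/21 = -121.90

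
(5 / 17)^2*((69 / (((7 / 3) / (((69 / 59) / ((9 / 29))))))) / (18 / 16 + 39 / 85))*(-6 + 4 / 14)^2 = 198.74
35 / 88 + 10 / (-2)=-4.60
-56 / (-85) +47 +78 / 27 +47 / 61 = 2394764 / 46665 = 51.32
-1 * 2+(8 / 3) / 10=-1.73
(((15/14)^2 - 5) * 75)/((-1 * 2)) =56625/392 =144.45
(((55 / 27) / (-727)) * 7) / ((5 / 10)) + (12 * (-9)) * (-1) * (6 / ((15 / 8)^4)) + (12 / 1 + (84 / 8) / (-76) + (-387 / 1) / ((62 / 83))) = -26234690141611 / 57807405000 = -453.83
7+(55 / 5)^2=128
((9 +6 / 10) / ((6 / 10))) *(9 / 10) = 72 / 5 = 14.40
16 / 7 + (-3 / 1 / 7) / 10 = 157 / 70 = 2.24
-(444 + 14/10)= -2227/5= -445.40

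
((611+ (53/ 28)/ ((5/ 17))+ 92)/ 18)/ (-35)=-33107/ 29400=-1.13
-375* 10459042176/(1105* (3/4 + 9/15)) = -1743173696000/663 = -2629221260.94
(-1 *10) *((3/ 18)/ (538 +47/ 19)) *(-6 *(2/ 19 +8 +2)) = 640/ 3423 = 0.19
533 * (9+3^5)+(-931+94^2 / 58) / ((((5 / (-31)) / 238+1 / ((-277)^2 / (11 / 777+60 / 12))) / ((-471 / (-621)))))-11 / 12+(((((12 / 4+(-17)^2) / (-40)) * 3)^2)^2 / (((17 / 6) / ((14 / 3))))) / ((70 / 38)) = 10671222630687808771157 / 8180708147418750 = 1304437.52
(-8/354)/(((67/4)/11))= -176/11859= -0.01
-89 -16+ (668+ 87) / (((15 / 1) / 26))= 3611 / 3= 1203.67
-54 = -54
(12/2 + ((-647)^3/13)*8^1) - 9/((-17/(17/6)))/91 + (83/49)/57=-12103298508761/72618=-166670777.34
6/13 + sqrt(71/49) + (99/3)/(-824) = 4515/10712 + sqrt(71)/7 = 1.63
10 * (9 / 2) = 45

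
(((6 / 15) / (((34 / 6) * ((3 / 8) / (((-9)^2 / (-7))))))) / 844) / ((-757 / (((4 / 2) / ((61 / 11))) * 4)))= 28512 / 5797291465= 0.00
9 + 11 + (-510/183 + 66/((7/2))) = 15402/427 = 36.07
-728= -728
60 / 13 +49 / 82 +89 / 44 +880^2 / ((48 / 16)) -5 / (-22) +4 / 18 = 4953209863 / 19188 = 258141.02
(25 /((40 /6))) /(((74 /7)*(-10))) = -21 /592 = -0.04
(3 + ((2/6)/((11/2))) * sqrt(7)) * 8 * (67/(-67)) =-24 - 16 * sqrt(7)/33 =-25.28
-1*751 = -751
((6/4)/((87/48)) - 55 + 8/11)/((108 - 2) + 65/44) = -68196/137141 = -0.50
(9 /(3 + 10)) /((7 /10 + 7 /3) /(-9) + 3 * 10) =0.02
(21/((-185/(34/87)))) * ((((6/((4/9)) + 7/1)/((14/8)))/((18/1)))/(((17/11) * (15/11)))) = -9922/724275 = -0.01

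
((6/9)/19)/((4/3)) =1/38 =0.03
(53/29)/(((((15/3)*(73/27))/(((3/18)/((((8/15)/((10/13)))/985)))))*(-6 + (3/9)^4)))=-114172335/21356296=-5.35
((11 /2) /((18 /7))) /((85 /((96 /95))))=616 /24225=0.03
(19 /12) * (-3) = -19 /4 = -4.75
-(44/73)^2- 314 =-1675242/5329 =-314.36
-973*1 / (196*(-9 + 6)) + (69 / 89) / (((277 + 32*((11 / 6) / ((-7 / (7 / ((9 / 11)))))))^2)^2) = 507757661754211009 / 306846356662620012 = 1.65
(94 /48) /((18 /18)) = 47 /24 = 1.96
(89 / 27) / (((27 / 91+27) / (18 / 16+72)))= 526435 / 59616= 8.83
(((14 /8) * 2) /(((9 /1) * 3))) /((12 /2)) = 7 /324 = 0.02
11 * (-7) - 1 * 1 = -78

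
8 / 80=1 / 10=0.10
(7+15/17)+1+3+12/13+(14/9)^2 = 272546/17901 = 15.23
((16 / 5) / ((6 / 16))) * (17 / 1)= 2176 / 15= 145.07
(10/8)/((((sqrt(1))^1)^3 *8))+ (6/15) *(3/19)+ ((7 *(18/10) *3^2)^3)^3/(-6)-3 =-613761805792454325197470421/1187500000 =-516852046983119431.75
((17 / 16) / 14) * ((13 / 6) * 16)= 221 / 84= 2.63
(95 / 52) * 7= 665 / 52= 12.79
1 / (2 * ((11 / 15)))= 15 / 22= 0.68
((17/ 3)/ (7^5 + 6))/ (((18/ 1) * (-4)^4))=1/ 13671936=0.00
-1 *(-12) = 12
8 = 8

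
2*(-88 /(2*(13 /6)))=-528 /13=-40.62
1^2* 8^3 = 512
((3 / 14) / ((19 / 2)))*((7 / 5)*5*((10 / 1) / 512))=0.00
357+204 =561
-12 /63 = -0.19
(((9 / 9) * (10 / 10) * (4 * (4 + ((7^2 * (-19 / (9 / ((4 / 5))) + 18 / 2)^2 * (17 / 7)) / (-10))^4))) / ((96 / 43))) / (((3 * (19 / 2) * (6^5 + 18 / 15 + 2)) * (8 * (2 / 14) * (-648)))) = -8285553478379867552942454187981 / 4638271239296323200000000000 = -1786.35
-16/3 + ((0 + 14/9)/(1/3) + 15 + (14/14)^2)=46/3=15.33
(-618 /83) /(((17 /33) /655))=-13358070 /1411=-9467.09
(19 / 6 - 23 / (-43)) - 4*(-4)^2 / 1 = -15557 / 258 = -60.30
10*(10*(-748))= -74800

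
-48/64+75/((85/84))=4989/68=73.37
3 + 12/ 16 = 15/ 4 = 3.75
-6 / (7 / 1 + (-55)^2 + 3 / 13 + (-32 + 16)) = -78 / 39211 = -0.00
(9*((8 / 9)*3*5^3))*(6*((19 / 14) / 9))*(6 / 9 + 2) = 7238.10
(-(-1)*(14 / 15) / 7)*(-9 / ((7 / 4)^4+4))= -1536 / 17125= -0.09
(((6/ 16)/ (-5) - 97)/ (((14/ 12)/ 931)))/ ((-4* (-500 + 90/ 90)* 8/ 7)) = -10845219/ 319360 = -33.96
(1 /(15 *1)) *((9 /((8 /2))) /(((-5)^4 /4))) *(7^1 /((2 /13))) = 273 /6250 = 0.04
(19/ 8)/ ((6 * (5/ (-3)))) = -19/ 80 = -0.24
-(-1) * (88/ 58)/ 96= 11/ 696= 0.02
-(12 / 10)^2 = -36 / 25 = -1.44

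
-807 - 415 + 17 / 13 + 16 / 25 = -396517 / 325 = -1220.05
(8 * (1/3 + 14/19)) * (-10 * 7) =-599.30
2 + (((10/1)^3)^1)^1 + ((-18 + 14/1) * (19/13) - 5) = 12885/13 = 991.15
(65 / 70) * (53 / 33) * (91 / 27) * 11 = 8957 / 162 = 55.29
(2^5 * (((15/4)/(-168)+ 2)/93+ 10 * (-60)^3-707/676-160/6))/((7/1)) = -7604610770069/770133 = -9874412.30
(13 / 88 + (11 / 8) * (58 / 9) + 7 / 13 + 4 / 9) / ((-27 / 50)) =-2571875 / 138996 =-18.50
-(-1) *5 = 5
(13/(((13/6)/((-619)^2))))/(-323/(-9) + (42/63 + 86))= 20690694/1103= 18758.56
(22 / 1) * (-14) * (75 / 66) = -350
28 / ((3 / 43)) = 1204 / 3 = 401.33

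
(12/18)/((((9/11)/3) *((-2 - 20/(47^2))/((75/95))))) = -121495/126483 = -0.96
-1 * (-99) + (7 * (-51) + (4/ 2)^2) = -254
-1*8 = -8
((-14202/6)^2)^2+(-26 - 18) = 31390124030677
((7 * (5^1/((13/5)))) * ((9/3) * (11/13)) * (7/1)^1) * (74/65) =598290/2197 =272.32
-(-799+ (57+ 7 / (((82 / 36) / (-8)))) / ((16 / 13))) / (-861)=-0.90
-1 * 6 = -6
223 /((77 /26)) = 5798 /77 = 75.30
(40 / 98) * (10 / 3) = 200 / 147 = 1.36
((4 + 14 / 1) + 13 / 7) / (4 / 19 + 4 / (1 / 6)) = 2641 / 3220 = 0.82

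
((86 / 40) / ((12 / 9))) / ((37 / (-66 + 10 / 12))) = -16813 / 5920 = -2.84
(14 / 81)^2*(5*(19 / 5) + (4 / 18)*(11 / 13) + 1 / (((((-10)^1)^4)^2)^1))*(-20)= -11000500005733 / 959546250000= -11.46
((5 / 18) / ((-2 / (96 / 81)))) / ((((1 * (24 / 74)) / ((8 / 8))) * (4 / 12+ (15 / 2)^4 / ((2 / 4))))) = -2960 / 36907569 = -0.00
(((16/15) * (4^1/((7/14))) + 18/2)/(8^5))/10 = 263/4915200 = 0.00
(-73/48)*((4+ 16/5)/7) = -1.56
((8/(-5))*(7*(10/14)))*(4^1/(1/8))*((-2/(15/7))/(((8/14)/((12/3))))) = 25088/15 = 1672.53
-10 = -10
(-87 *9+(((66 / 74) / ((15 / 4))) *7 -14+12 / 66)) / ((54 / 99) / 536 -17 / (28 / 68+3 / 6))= 13443482196 / 315212435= 42.65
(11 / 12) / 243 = 11 / 2916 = 0.00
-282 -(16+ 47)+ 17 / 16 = -5503 / 16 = -343.94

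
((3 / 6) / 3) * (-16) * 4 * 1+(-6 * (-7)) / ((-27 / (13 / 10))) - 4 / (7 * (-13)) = -51781 / 4095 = -12.64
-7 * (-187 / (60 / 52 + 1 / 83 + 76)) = 1412411 / 83262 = 16.96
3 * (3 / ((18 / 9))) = 9 / 2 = 4.50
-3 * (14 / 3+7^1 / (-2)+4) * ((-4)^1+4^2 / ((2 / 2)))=-186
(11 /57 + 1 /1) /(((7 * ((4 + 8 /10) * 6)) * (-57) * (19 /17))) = -1445 /15556212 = -0.00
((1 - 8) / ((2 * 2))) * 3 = -21 / 4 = -5.25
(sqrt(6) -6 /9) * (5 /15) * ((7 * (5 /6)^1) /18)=-35 /486 +35 * sqrt(6) /324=0.19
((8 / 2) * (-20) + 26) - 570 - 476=-1100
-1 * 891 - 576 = -1467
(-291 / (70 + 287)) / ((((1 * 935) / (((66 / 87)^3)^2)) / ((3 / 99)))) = -0.00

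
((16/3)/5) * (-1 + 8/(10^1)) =-16/75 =-0.21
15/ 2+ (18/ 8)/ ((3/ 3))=39/ 4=9.75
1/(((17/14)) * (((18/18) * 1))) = 14/17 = 0.82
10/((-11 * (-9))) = 10/99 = 0.10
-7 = -7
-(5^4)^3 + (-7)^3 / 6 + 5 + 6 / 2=-1464844045 / 6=-244140674.17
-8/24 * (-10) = 10/3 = 3.33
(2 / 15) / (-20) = -1 / 150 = -0.01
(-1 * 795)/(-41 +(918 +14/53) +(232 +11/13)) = -547755/764866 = -0.72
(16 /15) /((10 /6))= 16 /25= 0.64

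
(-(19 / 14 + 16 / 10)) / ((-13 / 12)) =2.73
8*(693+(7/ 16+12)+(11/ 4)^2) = 5704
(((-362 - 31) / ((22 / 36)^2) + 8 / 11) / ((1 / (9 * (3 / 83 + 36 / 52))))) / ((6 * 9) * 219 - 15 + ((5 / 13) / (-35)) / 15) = -47256512940 / 80956693301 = -0.58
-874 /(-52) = 437 /26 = 16.81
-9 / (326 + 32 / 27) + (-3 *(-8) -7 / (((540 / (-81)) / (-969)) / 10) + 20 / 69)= -3093518380 / 304773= -10150.24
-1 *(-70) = 70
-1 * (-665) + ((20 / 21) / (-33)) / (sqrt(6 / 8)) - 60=605 - 40 * sqrt(3) / 2079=604.97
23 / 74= 0.31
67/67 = 1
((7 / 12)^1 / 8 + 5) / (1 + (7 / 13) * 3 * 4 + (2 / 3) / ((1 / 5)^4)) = 6331 / 529312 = 0.01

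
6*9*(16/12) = 72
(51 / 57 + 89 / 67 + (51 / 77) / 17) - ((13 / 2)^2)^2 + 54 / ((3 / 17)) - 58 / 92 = -1477.43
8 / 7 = 1.14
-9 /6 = -3 /2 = -1.50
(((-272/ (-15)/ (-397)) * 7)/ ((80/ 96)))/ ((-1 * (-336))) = -34/ 29775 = -0.00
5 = 5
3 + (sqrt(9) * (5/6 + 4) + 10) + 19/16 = 459/16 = 28.69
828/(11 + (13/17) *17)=69/2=34.50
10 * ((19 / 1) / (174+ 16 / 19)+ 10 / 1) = 167905 / 1661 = 101.09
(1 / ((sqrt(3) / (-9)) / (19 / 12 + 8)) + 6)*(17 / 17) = 6 - 115*sqrt(3) / 4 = -43.80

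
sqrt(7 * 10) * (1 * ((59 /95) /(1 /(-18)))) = -1062 * sqrt(70) /95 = -93.53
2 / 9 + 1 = 1.22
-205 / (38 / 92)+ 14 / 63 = -84832 / 171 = -496.09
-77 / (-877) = 77 / 877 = 0.09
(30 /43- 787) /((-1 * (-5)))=-33811 /215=-157.26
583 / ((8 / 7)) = 4081 / 8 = 510.12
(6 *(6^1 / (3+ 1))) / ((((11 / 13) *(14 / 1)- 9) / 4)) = 468 / 37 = 12.65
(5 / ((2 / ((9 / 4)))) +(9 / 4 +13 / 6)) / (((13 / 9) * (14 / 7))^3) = 58563 / 140608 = 0.42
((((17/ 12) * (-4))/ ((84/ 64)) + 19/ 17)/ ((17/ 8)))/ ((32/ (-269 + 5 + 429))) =-7.76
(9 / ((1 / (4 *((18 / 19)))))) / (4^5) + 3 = 7377 / 2432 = 3.03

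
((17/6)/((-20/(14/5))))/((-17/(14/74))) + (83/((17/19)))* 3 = 52514933/188700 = 278.30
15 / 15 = 1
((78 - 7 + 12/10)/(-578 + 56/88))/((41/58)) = -7942/44895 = -0.18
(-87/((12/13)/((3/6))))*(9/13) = -261/8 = -32.62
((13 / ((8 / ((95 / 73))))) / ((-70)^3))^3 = -15069223 / 64299987494170624000000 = -0.00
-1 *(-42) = 42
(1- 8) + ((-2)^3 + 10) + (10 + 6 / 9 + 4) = 29 / 3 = 9.67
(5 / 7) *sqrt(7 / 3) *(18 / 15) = 2 *sqrt(21) / 7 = 1.31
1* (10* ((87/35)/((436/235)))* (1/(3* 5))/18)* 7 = 1363/3924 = 0.35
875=875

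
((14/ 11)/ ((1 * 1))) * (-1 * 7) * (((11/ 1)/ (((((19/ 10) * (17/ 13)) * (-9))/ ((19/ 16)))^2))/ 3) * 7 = -1449175/ 2247264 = -0.64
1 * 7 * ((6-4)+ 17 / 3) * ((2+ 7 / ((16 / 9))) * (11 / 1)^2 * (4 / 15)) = 370139 / 36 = 10281.64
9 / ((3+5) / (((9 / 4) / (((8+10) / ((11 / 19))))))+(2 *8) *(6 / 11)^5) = 1449459 / 17927872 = 0.08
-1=-1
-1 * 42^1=-42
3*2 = 6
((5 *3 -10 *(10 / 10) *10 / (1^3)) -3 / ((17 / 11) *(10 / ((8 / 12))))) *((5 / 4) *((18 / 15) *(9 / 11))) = -104.48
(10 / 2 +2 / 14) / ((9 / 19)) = 76 / 7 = 10.86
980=980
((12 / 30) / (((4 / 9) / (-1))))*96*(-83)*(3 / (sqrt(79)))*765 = 16457904*sqrt(79) / 79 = 1851658.87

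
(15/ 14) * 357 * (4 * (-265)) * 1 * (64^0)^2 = -405450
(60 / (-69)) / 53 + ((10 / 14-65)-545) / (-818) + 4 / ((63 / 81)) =40981627 / 6979994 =5.87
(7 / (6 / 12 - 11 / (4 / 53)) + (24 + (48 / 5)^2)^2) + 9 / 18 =1399960731 / 103750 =13493.60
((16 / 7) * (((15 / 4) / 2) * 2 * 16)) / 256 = 15 / 28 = 0.54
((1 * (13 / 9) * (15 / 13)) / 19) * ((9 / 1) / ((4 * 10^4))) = 3 / 152000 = 0.00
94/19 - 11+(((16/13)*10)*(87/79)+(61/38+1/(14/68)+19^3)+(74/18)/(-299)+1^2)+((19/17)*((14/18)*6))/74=6874.02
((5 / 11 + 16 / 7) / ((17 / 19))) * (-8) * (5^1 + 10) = -481080 / 1309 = -367.52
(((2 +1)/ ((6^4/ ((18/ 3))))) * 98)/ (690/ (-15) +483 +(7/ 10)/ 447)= 36505/ 11720382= 0.00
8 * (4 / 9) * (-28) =-896 / 9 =-99.56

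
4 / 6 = 2 / 3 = 0.67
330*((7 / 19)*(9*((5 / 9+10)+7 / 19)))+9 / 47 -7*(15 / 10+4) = 404317559 / 33934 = 11914.82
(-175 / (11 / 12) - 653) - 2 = -9305 / 11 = -845.91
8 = 8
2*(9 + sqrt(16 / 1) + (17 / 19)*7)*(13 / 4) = 2379 / 19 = 125.21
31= 31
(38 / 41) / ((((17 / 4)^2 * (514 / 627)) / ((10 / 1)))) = 1906080 / 3045193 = 0.63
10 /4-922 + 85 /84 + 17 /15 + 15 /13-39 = -5215397 /5460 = -955.20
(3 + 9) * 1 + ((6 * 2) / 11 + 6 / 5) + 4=1006 / 55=18.29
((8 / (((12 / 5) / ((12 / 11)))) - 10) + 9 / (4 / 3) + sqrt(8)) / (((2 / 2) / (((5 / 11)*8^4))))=87040 / 121 + 40960*sqrt(2) / 11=5985.36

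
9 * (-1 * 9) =-81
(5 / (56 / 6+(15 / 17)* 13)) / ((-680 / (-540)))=405 / 2122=0.19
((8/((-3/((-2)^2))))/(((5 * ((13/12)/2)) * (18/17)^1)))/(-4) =544/585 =0.93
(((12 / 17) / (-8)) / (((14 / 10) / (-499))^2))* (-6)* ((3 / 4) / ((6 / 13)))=728327925 / 6664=109292.91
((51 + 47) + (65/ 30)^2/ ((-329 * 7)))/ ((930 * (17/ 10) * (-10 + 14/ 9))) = -8124815/ 1106877072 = -0.01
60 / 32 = 15 / 8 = 1.88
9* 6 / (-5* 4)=-27 / 10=-2.70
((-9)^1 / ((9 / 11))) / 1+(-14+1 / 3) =-24.67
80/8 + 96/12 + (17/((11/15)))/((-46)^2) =419223/23276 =18.01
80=80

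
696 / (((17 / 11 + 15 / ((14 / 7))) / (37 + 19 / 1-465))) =-6262608 / 199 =-31470.39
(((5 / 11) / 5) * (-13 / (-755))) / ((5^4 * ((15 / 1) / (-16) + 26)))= 208 / 2081440625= 0.00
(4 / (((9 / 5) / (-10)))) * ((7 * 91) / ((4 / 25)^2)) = -9953125 / 18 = -552951.39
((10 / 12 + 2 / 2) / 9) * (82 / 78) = 451 / 2106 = 0.21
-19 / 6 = -3.17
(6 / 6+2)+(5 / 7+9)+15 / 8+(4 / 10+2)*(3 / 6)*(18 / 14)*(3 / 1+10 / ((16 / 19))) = 10511 / 280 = 37.54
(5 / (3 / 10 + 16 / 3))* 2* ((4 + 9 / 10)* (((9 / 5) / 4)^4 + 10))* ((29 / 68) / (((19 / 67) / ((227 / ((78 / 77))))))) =2673515356806833 / 90832768000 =29433.38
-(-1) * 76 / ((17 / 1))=4.47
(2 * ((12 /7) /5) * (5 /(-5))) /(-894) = 4 /5215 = 0.00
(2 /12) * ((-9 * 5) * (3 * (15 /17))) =-675 /34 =-19.85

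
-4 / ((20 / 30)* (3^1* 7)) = -2 / 7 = -0.29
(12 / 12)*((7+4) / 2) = 5.50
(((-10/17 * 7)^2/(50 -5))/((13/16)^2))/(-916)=-0.00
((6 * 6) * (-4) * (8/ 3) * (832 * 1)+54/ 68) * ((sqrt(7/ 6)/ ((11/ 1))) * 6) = -10862565 * sqrt(42)/ 374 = -188228.52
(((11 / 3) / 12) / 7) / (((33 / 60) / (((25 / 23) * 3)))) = 125 / 483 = 0.26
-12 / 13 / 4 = -3 / 13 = -0.23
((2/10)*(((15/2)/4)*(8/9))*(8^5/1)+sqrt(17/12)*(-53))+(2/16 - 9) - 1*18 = 261499/24 - 53*sqrt(51)/6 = 10832.71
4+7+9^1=20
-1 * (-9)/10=9/10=0.90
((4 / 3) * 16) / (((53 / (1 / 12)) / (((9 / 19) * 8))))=128 / 1007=0.13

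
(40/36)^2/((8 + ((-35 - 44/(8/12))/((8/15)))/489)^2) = 170041600/7982171649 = 0.02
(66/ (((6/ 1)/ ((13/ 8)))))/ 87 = 143/ 696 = 0.21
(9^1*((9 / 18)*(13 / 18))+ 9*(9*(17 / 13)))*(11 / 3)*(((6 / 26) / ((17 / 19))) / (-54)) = -1186493 / 620568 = -1.91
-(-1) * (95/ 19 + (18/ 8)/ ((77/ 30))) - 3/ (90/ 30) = 751/ 154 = 4.88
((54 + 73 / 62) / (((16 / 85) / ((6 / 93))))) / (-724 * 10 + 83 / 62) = -290785 / 111301656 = -0.00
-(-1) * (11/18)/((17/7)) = 0.25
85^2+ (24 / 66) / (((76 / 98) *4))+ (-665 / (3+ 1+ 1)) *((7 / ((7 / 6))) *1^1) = 2686535 / 418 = 6427.12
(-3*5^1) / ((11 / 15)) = -225 / 11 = -20.45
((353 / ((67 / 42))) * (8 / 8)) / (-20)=-7413 / 670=-11.06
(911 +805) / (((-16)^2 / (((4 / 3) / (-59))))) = -143 / 944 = -0.15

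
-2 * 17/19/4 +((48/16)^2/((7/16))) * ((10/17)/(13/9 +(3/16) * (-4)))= 383869/22610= 16.98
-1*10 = -10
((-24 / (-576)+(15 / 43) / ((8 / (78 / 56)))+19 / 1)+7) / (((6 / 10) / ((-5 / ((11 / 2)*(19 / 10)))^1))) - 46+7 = -59.82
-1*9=-9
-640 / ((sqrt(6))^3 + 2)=320 / 53 - 960*sqrt(6) / 53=-38.33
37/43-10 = -393/43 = -9.14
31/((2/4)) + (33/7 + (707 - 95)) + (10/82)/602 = 16752031/24682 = 678.71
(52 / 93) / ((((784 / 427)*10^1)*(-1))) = -793 / 26040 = -0.03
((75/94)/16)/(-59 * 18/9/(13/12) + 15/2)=-325/661008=-0.00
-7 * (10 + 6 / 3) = -84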